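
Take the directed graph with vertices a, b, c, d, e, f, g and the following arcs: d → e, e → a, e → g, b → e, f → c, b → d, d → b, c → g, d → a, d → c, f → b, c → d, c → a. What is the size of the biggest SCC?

3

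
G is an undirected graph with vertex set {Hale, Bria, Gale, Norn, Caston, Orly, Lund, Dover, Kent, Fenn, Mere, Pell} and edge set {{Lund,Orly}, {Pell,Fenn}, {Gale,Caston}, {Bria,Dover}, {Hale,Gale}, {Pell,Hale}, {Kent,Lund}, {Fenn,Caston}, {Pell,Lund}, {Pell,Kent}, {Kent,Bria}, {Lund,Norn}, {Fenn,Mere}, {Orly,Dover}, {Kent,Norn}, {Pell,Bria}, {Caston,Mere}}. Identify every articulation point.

Pell

Removing Pell increases the component count from 1 to 2, so Pell is a cut vertex.
By contrast removing Bria leaves 1 component; it is not a cut vertex. No other vertex is a cut vertex either.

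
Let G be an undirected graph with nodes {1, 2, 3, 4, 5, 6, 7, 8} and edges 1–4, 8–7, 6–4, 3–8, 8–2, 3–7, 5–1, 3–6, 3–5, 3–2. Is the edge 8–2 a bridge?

After removing 8–2, the path 8-3-2 still connects them, so the edge is not a bridge.

No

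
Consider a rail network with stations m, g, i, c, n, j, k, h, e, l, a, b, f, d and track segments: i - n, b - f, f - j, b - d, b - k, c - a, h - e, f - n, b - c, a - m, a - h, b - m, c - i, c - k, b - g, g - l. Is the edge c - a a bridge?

No

After removing c - a, the path c-b-m-a still connects them, so the edge is not a bridge.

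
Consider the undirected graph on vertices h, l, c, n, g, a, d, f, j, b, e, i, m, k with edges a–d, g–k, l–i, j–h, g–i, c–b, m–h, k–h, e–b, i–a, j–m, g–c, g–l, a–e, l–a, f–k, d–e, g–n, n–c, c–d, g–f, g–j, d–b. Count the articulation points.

Removing g increases the component count from 1 to 2, so g is a cut vertex.
By contrast removing m leaves 1 component; it is not a cut vertex. No other vertex is a cut vertex either.

1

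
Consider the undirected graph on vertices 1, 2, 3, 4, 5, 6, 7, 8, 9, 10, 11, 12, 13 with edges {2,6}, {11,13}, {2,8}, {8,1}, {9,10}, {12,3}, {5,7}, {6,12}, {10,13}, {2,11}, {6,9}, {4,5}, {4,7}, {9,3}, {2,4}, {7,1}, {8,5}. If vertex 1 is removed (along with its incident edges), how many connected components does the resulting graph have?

1

With 1 gone, the remaining components are: {2, 3, 4, 5, 6, 7, 8, 9, 10, 11, 12, 13}.
That is 1 component.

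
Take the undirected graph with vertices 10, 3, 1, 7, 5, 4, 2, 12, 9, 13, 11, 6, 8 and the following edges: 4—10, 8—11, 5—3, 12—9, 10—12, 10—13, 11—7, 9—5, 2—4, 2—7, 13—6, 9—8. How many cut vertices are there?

Removing 5 increases the component count from 2 to 3, so 5 is a cut vertex.
Removing 9 increases the component count from 2 to 3, so 9 is a cut vertex.
Removing 10 increases the component count from 2 to 3, so 10 is a cut vertex.
Likewise 13 is a cut vertex.
By contrast removing 12 leaves 2 components; it is not a cut vertex. No other vertex is a cut vertex either.

4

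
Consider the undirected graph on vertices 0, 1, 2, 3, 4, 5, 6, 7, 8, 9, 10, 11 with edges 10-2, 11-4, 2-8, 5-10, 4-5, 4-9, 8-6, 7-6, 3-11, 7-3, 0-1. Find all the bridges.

0-1, 4-9

The edges on the cycle 7-3-11-4-5-10-2-8-6-7 are not bridges since each lies on that cycle.
But removing 0-1 disconnects 0 from 1; removing 9-4 disconnects 9 from 4 — these are bridges.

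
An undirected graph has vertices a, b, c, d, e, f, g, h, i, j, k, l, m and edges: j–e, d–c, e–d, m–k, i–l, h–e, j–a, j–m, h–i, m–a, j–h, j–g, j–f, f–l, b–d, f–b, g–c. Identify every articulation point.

j, m

Removing j increases the component count from 1 to 2, so j is a cut vertex.
Removing m increases the component count from 1 to 2, so m is a cut vertex.
By contrast removing d leaves 1 component; it is not a cut vertex. No other vertex is a cut vertex either.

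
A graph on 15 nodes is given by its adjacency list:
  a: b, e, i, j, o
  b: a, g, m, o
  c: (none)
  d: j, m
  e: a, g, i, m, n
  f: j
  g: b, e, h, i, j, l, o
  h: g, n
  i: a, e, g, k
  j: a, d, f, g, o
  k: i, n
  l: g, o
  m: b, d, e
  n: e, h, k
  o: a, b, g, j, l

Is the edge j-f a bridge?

Yes

Removing j-f leaves no path between j and f: the component count goes from 2 to 3. So it is a bridge.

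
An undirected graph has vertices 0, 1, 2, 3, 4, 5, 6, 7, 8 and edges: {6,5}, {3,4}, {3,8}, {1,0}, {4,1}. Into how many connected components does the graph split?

4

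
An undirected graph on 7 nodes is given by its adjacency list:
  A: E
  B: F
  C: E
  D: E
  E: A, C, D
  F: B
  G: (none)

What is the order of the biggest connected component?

4

G is isolated — a component by itself.
Starting from B we can reach B, F. That is one component of size 2.
Starting from A we can reach A, C, D, E. That is one component of size 4.
The largest has 4 vertices.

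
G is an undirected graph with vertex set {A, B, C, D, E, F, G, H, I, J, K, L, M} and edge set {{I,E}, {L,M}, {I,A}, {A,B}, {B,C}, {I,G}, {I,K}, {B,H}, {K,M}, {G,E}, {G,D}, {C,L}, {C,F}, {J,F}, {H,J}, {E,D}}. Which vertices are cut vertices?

Removing I increases the component count from 1 to 2, so I is a cut vertex.
By contrast removing M leaves 1 component; it is not a cut vertex. No other vertex is a cut vertex either.

I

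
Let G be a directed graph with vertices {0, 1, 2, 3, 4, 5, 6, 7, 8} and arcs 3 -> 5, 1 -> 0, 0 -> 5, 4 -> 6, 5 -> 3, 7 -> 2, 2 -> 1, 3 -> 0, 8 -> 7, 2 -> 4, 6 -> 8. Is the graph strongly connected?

There is no directed path from 1 to 2, so the graph is not strongly connected.

No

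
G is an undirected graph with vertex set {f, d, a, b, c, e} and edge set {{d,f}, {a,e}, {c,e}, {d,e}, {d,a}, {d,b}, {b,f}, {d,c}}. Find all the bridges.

none

The edges on the cycle d-b-f-d are not bridges since each lies on that cycle.
Every edge lies on some cycle, so there are no bridges.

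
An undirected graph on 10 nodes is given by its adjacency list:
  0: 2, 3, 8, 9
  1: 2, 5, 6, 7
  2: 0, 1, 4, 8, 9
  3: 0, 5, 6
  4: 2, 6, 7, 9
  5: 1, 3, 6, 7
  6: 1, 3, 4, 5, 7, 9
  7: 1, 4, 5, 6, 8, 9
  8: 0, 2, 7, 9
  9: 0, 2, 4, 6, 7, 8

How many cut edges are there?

0

The edges on the cycle 6-5-7-1-6 are not bridges since each lies on that cycle.
Every edge lies on some cycle, so there are no bridges.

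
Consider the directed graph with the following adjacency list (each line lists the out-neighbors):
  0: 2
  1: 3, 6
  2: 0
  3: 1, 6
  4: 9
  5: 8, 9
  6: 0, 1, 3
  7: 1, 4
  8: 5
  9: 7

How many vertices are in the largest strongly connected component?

{1, 3, 6} are all mutually reachable — one SCC of size 3.
{4, 7, 9} are all mutually reachable — one SCC of size 3.
{0, 2} are all mutually reachable — one SCC of size 2.
{5, 8} are all mutually reachable — one SCC of size 2.
The largest has 3 vertices.

3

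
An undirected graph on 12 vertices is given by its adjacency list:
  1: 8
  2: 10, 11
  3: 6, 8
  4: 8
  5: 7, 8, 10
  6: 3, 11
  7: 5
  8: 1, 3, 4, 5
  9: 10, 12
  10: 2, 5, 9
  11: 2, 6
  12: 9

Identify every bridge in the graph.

1-8, 10-9, 12-9, 4-8, 5-7

The edges on the cycle 11-2-10-5-8-3-6-11 are not bridges since each lies on that cycle.
But removing 1-8 disconnects 1 from 8; removing 9-10 disconnects 9 from 10; removing 9-12 disconnects 9 from 12; removing 7-5 disconnects 7 from 5 — these are bridges.
In total 5 edges are bridges.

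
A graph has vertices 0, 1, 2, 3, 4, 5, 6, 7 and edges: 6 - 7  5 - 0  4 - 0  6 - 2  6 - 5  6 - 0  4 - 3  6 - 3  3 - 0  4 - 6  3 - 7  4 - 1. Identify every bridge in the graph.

1-4, 2-6

The edges on the cycle 6-3-0-5-6 are not bridges since each lies on that cycle.
But removing 6 - 2 disconnects 6 from 2; removing 1 - 4 disconnects 1 from 4 — these are bridges.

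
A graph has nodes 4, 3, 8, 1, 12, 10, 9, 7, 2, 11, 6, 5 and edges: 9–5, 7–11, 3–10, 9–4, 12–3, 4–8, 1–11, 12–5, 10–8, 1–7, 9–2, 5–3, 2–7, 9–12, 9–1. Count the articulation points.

Removing 9 increases the component count from 2 to 3, so 9 is a cut vertex.
By contrast removing 4 leaves 2 components; it is not a cut vertex. No other vertex is a cut vertex either.

1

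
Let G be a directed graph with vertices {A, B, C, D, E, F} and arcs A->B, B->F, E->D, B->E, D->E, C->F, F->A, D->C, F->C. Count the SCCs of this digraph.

1

{A, B, C, D, E, F} are all mutually reachable — one SCC of size 6.
That gives 1 strongly connected component.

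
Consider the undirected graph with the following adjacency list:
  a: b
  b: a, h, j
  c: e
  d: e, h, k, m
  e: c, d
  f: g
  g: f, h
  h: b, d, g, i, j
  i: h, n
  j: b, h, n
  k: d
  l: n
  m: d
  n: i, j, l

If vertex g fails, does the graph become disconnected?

Yes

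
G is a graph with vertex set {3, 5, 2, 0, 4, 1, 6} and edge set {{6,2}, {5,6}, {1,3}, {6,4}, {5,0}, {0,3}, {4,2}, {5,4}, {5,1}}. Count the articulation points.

1

Removing 5 increases the component count from 1 to 2, so 5 is a cut vertex.
By contrast removing 3 leaves 1 component; it is not a cut vertex. No other vertex is a cut vertex either.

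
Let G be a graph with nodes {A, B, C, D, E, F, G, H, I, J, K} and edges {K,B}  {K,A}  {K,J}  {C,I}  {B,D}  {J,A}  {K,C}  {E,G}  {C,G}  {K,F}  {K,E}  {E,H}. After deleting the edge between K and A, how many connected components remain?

K and A are still connected via K-J-A, so the component count stays at 1.

1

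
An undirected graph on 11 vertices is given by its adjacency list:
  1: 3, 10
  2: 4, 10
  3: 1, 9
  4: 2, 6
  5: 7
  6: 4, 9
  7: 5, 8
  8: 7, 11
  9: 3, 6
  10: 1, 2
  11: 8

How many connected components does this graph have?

Starting from 5 we can reach 5, 7, 8, 11. That is one component of size 4.
Starting from 1 we can reach 1, 2, 3, 4, 6, 9, 10. That is one component of size 7.
Total: 2 components.

2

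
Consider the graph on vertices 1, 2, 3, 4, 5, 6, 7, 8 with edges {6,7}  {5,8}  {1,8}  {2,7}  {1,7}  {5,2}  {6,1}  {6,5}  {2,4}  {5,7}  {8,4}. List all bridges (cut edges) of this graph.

none

The edges on the cycle 6-5-2-4-8-1-6 are not bridges since each lies on that cycle.
Every edge lies on some cycle, so there are no bridges.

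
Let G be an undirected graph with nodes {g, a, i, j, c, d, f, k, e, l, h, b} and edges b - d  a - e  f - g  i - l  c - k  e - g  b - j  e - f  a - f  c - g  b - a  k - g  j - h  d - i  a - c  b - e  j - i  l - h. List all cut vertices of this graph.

b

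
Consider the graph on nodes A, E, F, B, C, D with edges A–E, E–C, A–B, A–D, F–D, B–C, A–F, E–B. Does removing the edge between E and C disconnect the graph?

No

After removing E–C, the path E-B-C still connects them, so the edge is not a bridge.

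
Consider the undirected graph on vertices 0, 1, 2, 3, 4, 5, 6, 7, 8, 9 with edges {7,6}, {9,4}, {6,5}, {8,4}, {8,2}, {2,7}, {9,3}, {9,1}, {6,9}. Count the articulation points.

2

Removing 6 increases the component count from 2 to 3, so 6 is a cut vertex.
Removing 9 increases the component count from 2 to 4, so 9 is a cut vertex.
By contrast removing 4 leaves 2 components; it is not a cut vertex. No other vertex is a cut vertex either.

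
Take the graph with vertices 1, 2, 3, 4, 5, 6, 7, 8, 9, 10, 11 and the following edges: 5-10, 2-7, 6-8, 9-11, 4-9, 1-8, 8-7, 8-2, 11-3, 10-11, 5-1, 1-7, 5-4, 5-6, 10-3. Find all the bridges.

none

The edges on the cycle 8-2-7-8 are not bridges since each lies on that cycle.
Every edge lies on some cycle, so there are no bridges.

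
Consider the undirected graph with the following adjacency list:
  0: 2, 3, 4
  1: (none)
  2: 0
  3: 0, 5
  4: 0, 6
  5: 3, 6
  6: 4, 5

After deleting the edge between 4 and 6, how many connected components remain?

2

4 and 6 are still connected via 4-0-3-5-6, so the component count stays at 2.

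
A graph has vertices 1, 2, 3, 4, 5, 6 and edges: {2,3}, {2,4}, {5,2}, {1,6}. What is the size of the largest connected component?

Starting from 1 we can reach 1, 6. That is one component of size 2.
Starting from 2 we can reach 2, 3, 4, 5. That is one component of size 4.
The largest has 4 vertices.

4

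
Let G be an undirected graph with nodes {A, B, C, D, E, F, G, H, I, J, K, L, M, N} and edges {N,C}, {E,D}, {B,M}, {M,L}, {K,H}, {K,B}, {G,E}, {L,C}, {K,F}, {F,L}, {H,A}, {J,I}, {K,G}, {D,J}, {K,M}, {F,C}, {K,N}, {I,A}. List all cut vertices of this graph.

K

Removing K increases the component count from 1 to 2, so K is a cut vertex.
By contrast removing H leaves 1 component; it is not a cut vertex. No other vertex is a cut vertex either.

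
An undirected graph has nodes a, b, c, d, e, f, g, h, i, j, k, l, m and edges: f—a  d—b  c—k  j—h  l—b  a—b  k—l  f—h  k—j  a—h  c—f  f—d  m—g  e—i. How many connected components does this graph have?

Starting from g we can reach g, m. That is one component of size 2.
Starting from e we can reach e, i. That is one component of size 2.
Starting from a we can reach a, b, c, d, f, h, j, k, l. That is one component of size 9.
Total: 3 components.

3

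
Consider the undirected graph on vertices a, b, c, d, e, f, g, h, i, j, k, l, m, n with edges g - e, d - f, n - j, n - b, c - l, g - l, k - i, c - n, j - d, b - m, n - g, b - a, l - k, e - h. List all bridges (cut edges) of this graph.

The edges on the cycle c-n-g-l-c are not bridges since each lies on that cycle.
But removing n - j disconnects n from j; removing g - e disconnects g from e; removing l - k disconnects l from k; removing d - f disconnects d from f — these are bridges.
In total 10 edges are bridges.

a-b, b-m, b-n, d-f, d-j, e-g, e-h, i-k, j-n, k-l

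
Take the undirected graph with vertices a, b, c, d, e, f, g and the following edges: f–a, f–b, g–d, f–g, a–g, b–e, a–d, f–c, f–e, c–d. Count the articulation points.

1

Removing f increases the component count from 1 to 2, so f is a cut vertex.
By contrast removing a leaves 1 component; it is not a cut vertex. No other vertex is a cut vertex either.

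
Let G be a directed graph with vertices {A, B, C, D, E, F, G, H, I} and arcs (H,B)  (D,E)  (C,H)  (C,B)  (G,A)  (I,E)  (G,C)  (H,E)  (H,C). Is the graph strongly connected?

There is no directed path from F to B, so the graph is not strongly connected.

No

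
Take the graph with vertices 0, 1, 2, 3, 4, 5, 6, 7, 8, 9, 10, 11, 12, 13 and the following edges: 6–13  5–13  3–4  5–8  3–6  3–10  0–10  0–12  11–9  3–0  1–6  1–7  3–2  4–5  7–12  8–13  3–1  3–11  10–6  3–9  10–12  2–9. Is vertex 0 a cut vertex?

No

Deleting 0 leaves 1 component (was 1) (its neighbors 3, 10, 12 remain connected to each other), so 0 is not a cut vertex.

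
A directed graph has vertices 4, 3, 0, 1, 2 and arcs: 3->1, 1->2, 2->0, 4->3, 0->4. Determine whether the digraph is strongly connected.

From 0 we can reach every vertex (0, 1, 2, 3, 4), and every vertex can reach 0 (0, 1, 2, 3, 4). So the whole graph is one strongly connected component.

Yes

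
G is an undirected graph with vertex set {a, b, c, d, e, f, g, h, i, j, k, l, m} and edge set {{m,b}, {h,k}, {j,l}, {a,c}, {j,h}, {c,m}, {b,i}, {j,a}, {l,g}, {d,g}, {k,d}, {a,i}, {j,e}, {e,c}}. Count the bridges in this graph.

The edges on the cycle j-e-c-m-b-i-a-j are not bridges since each lies on that cycle.
Every edge lies on some cycle, so there are no bridges.

0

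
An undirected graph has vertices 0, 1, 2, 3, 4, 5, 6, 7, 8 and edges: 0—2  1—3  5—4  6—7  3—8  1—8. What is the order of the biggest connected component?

3

Starting from 0 we can reach 0, 2. That is one component of size 2.
Starting from 6 we can reach 6, 7. That is one component of size 2.
Starting from 4 we can reach 4, 5. That is one component of size 2.
Starting from 1 we can reach 1, 3, 8. That is one component of size 3.
The largest has 3 vertices.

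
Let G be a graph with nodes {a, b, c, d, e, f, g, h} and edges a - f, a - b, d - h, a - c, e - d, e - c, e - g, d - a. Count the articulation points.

3

Removing a increases the component count from 1 to 3, so a is a cut vertex.
Removing d increases the component count from 1 to 2, so d is a cut vertex.
Removing e increases the component count from 1 to 2, so e is a cut vertex.
By contrast removing b leaves 1 component; it is not a cut vertex. No other vertex is a cut vertex either.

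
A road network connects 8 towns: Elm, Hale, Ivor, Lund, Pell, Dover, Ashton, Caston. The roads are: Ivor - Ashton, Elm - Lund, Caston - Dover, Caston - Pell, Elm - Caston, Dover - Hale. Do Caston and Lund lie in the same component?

Yes

From Caston we can reach Elm, Hale, Lund, Pell, Dover, Caston, which includes Lund.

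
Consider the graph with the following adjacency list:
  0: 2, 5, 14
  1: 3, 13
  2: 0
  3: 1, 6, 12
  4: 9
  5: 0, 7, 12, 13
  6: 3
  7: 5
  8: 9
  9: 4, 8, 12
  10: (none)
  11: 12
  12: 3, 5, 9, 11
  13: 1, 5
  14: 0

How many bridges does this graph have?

9

The edges on the cycle 5-13-1-3-12-5 are not bridges since each lies on that cycle.
But removing 11-12 disconnects 11 from 12; removing 7-5 disconnects 7 from 5; removing 9-4 disconnects 9 from 4; removing 14-0 disconnects 14 from 0 — these are bridges.
In total 9 edges are bridges.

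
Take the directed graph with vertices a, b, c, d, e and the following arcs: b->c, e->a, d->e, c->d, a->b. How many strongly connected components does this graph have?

1

{a, b, c, d, e} are all mutually reachable — one SCC of size 5.
That gives 1 strongly connected component.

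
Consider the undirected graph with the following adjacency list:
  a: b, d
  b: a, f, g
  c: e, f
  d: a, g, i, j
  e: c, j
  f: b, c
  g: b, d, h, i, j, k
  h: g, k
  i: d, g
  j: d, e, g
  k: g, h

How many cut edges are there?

0

The edges on the cycle g-h-k-g are not bridges since each lies on that cycle.
Every edge lies on some cycle, so there are no bridges.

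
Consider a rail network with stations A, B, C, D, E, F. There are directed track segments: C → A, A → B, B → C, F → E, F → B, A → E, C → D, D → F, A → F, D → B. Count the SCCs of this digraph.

2

{A, B, C, D, F} are all mutually reachable — one SCC of size 5.
{E} is an SCC by itself.
That gives 2 strongly connected components.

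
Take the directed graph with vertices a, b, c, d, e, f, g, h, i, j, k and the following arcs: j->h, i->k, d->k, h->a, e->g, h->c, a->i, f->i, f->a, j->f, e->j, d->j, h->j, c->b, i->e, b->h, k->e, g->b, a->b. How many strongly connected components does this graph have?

2

{a, b, c, e, f, g, h, i, j, k} are all mutually reachable — one SCC of size 10.
{d} is an SCC by itself.
That gives 2 strongly connected components.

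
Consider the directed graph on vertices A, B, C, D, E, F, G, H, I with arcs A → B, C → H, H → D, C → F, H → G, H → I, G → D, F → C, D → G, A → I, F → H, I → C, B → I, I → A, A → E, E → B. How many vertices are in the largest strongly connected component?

{A, B, C, E, F, H, I} are all mutually reachable — one SCC of size 7.
{D, G} are all mutually reachable — one SCC of size 2.
The largest has 7 vertices.

7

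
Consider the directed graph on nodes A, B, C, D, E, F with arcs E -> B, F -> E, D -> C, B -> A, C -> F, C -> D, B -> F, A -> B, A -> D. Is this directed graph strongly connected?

Yes

From C we can reach every vertex (A, B, C, D, E, F), and every vertex can reach C (A, B, C, D, E, F). So the whole graph is one strongly connected component.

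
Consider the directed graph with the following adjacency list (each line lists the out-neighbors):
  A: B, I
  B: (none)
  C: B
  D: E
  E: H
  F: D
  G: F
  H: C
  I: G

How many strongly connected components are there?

{E} is an SCC by itself.
{C} is an SCC by itself.
{I} is an SCC by itself.
{H} is an SCC by itself.
{G} is an SCC by itself.
(and 4 more singleton SCCs)
That gives 9 strongly connected components.

9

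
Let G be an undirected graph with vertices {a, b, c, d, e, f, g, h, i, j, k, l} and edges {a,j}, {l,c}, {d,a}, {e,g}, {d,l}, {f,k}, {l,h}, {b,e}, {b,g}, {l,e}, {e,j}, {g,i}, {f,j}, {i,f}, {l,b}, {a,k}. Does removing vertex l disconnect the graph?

Deleting l raises the number of components from 1 to 3, so l is a cut vertex.

Yes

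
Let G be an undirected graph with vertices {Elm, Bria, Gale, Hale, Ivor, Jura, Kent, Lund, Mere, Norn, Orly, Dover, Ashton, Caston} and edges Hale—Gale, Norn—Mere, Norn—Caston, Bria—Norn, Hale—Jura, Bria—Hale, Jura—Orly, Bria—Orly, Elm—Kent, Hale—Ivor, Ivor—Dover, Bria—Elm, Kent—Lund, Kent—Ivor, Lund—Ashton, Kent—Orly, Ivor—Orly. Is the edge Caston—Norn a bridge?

Yes

Removing Caston—Norn leaves no path between Caston and Norn: the component count goes from 1 to 2. So it is a bridge.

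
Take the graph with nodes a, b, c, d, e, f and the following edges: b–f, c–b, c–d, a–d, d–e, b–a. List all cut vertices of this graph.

b, d

Removing b increases the component count from 1 to 2, so b is a cut vertex.
Removing d increases the component count from 1 to 2, so d is a cut vertex.
By contrast removing f leaves 1 component; it is not a cut vertex. No other vertex is a cut vertex either.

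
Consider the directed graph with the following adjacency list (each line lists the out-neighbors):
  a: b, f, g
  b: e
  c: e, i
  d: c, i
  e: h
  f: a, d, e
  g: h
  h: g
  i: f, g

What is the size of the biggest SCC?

{a, c, d, f, i} are all mutually reachable — one SCC of size 5.
{g, h} are all mutually reachable — one SCC of size 2.
{e} is an SCC by itself.
{b} is an SCC by itself.
The largest has 5 vertices.

5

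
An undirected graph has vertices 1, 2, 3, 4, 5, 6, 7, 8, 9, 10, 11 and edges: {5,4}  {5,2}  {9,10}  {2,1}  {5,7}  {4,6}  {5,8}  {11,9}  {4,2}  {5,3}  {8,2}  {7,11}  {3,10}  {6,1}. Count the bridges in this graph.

0

The edges on the cycle 5-7-11-9-10-3-5 are not bridges since each lies on that cycle.
Every edge lies on some cycle, so there are no bridges.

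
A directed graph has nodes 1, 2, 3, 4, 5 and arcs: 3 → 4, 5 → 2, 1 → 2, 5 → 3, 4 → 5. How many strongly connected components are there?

3

{3, 4, 5} are all mutually reachable — one SCC of size 3.
{2} is an SCC by itself.
{1} is an SCC by itself.
That gives 3 strongly connected components.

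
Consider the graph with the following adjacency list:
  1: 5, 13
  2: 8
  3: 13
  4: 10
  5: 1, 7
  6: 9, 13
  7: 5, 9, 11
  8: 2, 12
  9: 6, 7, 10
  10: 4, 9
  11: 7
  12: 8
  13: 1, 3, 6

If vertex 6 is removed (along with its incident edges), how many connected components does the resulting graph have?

2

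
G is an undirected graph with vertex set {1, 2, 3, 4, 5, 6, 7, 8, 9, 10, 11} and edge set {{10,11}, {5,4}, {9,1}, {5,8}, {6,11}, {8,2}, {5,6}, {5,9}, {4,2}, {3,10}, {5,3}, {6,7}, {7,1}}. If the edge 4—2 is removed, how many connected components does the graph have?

1

4 and 2 are still connected via 4-5-8-2, so the component count stays at 1.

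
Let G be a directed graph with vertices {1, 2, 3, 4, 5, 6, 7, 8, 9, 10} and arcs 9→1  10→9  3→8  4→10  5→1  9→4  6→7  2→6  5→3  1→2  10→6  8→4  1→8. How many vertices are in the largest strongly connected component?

5

{1, 4, 8, 9, 10} are all mutually reachable — one SCC of size 5.
{6} is an SCC by itself.
{3} is an SCC by itself.
{2} is an SCC by itself.
{7} is an SCC by itself.
(and 1 more singleton SCC)
The largest has 5 vertices.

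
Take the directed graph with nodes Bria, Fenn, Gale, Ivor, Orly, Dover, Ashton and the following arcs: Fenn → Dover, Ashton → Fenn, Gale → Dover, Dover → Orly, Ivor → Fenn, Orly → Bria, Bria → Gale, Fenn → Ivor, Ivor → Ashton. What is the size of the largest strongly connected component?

4

{Bria, Gale, Orly, Dover} are all mutually reachable — one SCC of size 4.
{Fenn, Ivor, Ashton} are all mutually reachable — one SCC of size 3.
The largest has 4 vertices.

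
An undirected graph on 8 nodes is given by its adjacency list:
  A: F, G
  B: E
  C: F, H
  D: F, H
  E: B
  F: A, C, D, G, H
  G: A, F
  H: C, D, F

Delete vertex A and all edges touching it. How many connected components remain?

2

With A gone, the remaining components are: {B, E}; {C, D, F, G, H}.
That is 2 components.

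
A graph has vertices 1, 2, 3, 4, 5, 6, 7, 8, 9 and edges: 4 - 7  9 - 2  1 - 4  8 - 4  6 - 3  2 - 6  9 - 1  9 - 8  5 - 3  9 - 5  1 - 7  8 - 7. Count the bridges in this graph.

0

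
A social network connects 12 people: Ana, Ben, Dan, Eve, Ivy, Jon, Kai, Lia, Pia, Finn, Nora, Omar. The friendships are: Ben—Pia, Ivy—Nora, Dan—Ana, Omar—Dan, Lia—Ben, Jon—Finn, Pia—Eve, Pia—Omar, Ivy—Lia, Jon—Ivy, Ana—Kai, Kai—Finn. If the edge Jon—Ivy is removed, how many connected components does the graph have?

Jon and Ivy are still connected via Jon-Finn-Kai-Ana-Dan-Omar-Pia-Ben-Lia-Ivy, so the component count stays at 1.

1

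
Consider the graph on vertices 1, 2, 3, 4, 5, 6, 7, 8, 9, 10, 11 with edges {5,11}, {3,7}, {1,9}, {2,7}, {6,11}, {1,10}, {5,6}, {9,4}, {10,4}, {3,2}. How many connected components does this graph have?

8 is isolated — a component by itself.
Starting from 2 we can reach 2, 3, 7. That is one component of size 3.
Starting from 5 we can reach 5, 6, 11. That is one component of size 3.
Starting from 1 we can reach 1, 4, 9, 10. That is one component of size 4.
Total: 4 components.

4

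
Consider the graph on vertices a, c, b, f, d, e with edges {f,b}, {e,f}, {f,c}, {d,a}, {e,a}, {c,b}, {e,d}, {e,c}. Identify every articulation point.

e

Removing e increases the component count from 1 to 2, so e is a cut vertex.
By contrast removing b leaves 1 component; it is not a cut vertex. No other vertex is a cut vertex either.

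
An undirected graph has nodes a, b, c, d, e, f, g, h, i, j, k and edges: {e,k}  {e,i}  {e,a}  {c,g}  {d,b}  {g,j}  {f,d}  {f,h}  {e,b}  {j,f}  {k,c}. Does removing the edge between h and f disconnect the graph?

Yes

Removing h - f leaves no path between h and f: the component count goes from 1 to 2. So it is a bridge.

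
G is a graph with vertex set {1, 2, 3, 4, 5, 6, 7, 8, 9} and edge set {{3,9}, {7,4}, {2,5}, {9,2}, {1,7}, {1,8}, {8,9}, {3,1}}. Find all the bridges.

1-7, 2-5, 2-9, 4-7

The edges on the cycle 3-1-8-9-3 are not bridges since each lies on that cycle.
But removing 1—7 disconnects 1 from 7; removing 7—4 disconnects 7 from 4; removing 9—2 disconnects 9 from 2; removing 2—5 disconnects 2 from 5 — these are bridges.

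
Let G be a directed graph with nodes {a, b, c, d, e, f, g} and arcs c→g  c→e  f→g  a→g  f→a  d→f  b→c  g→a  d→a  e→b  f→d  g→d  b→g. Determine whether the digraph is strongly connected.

No

There is no directed path from d to c, so the graph is not strongly connected.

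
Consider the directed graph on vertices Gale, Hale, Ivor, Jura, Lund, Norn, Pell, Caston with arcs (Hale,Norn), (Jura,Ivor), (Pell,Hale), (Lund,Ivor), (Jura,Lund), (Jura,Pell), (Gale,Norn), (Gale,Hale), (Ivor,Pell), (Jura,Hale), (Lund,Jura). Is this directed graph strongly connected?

There is no directed path from Gale to Pell, so the graph is not strongly connected.

No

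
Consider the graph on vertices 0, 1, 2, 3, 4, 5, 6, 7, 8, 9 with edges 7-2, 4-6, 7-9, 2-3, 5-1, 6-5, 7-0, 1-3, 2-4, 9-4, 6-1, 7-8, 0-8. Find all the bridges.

The edges on the cycle 7-0-8-7 are not bridges since each lies on that cycle.
Every edge lies on some cycle, so there are no bridges.

none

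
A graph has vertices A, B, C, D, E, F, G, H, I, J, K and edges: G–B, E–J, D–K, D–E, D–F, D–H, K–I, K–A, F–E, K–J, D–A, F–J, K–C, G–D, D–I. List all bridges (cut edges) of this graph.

B-G, C-K, D-G, D-H

The edges on the cycle D-F-E-D are not bridges since each lies on that cycle.
But removing K–C disconnects K from C; removing D–H disconnects D from H; removing D–G disconnects D from G; removing B–G disconnects B from G — these are bridges.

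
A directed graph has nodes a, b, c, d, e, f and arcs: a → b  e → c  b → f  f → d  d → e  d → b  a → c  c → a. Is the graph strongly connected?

From e we can reach every vertex (a, b, c, d, e, f), and every vertex can reach e (a, b, c, d, e, f). So the whole graph is one strongly connected component.

Yes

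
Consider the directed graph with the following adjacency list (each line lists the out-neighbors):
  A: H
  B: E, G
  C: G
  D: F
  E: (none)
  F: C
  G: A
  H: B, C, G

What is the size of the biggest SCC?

{A, B, C, G, H} are all mutually reachable — one SCC of size 5.
{E} is an SCC by itself.
{F} is an SCC by itself.
{D} is an SCC by itself.
The largest has 5 vertices.

5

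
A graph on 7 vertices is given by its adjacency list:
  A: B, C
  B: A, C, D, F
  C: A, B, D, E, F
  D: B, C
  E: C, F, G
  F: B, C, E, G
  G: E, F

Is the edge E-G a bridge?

No

After removing E-G, the path E-F-G still connects them, so the edge is not a bridge.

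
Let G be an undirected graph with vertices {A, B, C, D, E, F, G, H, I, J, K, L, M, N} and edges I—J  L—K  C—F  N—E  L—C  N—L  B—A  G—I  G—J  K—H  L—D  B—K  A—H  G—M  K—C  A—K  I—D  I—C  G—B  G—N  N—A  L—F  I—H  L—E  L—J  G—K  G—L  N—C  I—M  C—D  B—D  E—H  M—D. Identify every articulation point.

Removing K, for instance, still leaves 1 component. No single vertex removal increases the component count — the graph has no articulation points.

none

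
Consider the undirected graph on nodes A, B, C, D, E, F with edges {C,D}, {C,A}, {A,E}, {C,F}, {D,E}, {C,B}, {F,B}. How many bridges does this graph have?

The edges on the cycle C-F-B-C are not bridges since each lies on that cycle.
Every edge lies on some cycle, so there are no bridges.

0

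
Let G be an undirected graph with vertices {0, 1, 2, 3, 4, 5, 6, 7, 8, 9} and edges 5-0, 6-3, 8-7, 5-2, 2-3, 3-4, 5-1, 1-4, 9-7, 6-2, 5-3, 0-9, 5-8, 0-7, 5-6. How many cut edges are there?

0

The edges on the cycle 5-6-2-5 are not bridges since each lies on that cycle.
Every edge lies on some cycle, so there are no bridges.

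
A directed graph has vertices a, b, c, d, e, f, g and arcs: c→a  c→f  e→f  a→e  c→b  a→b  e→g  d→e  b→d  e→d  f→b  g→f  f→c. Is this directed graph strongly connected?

Yes

From b we can reach every vertex (a, b, c, d, e, f, g), and every vertex can reach b (a, b, c, d, e, f, g). So the whole graph is one strongly connected component.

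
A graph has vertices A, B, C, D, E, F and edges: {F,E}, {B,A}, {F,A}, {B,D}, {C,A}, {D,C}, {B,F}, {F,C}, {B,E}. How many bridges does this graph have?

0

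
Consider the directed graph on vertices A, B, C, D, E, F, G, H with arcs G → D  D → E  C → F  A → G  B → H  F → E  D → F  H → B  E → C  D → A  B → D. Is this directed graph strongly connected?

There is no directed path from E to G, so the graph is not strongly connected.

No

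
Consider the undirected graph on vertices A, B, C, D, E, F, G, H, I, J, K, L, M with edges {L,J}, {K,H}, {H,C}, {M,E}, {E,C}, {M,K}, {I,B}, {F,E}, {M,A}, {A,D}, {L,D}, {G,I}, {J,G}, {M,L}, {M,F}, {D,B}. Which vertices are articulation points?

M

Removing M increases the component count from 1 to 2, so M is a cut vertex.
By contrast removing I leaves 1 component; it is not a cut vertex. No other vertex is a cut vertex either.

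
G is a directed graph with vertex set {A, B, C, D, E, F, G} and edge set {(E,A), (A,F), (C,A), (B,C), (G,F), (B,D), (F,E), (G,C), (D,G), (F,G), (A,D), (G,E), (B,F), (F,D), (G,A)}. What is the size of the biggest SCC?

{A, C, D, E, F, G} are all mutually reachable — one SCC of size 6.
{B} is an SCC by itself.
The largest has 6 vertices.

6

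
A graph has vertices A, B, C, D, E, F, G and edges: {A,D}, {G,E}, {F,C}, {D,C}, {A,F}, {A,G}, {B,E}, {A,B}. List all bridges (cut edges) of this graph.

none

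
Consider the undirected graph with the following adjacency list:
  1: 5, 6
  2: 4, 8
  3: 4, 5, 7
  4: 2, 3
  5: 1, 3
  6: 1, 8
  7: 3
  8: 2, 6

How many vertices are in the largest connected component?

Starting from 1 we can reach 1, 2, 3, 4, 5, 6, 7, 8. That is one component of size 8.
The largest has 8 vertices.

8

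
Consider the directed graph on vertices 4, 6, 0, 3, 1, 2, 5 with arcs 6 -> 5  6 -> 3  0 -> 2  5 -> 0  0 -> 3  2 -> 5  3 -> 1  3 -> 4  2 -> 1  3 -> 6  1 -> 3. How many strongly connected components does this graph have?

2

{0, 1, 2, 3, 5, 6} are all mutually reachable — one SCC of size 6.
{4} is an SCC by itself.
That gives 2 strongly connected components.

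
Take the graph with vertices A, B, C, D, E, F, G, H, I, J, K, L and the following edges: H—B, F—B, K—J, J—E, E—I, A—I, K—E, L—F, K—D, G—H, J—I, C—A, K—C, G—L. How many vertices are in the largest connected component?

Starting from B we can reach B, F, G, H, L. That is one component of size 5.
Starting from A we can reach A, C, D, E, I, J, K. That is one component of size 7.
The largest has 7 vertices.

7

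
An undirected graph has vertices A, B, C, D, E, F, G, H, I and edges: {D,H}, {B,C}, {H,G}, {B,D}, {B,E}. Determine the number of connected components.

4

A is isolated — a component by itself.
F is isolated — a component by itself.
I is isolated — a component by itself.
Starting from B we can reach B, C, D, E, G, H. That is one component of size 6.
Total: 4 components.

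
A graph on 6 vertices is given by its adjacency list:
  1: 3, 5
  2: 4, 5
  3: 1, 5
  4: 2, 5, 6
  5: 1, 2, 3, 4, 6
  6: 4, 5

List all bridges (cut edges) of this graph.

none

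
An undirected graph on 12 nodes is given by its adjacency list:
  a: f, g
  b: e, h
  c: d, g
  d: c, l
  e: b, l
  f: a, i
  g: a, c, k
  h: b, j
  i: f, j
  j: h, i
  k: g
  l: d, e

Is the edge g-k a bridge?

Removing g-k leaves no path between g and k: the component count goes from 1 to 2. So it is a bridge.

Yes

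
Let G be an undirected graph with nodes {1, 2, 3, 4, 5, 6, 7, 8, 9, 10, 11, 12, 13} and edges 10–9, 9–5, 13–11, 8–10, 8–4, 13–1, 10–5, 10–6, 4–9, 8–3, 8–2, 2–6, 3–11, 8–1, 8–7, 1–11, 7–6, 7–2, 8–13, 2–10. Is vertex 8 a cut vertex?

Deleting 8 raises the number of components from 2 to 3, so 8 is a cut vertex.

Yes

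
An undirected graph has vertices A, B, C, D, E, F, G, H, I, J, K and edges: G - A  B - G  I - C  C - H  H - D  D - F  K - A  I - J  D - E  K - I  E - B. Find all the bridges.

The edges on the cycle K-I-C-H-D-E-B-G-A-K are not bridges since each lies on that cycle.
But removing F - D disconnects F from D; removing I - J disconnects I from J — these are bridges.

D-F, I-J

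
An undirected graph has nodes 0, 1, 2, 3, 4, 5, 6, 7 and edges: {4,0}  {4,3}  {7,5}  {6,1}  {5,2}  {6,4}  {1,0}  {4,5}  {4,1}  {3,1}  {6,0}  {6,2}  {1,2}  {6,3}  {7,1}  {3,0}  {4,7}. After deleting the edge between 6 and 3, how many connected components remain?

1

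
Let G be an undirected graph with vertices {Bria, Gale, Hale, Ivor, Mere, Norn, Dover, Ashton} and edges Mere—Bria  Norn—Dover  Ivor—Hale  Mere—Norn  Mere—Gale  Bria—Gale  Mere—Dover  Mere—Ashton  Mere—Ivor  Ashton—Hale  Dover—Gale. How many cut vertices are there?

1

Removing Mere increases the component count from 1 to 2, so Mere is a cut vertex.
By contrast removing Bria leaves 1 component; it is not a cut vertex. No other vertex is a cut vertex either.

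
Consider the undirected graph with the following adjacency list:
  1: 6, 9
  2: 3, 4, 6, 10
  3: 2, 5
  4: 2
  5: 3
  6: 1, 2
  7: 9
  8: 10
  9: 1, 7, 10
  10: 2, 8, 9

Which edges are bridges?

10-8, 2-3, 2-4, 3-5, 7-9

The edges on the cycle 1-6-2-10-9-1 are not bridges since each lies on that cycle.
But removing 4-2 disconnects 4 from 2; removing 9-7 disconnects 9 from 7; removing 10-8 disconnects 10 from 8; removing 2-3 disconnects 2 from 3 — these are bridges.
In total 5 edges are bridges.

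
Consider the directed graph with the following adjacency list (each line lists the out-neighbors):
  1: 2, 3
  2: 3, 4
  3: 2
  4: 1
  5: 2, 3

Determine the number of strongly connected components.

{1, 2, 3, 4} are all mutually reachable — one SCC of size 4.
{5} is an SCC by itself.
That gives 2 strongly connected components.

2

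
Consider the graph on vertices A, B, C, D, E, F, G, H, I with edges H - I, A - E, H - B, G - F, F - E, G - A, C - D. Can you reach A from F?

Yes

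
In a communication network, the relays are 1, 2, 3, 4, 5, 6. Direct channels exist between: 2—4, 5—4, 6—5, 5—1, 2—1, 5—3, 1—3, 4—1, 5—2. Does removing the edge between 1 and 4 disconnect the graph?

No

After removing 1—4, the path 1-5-4 still connects them, so the edge is not a bridge.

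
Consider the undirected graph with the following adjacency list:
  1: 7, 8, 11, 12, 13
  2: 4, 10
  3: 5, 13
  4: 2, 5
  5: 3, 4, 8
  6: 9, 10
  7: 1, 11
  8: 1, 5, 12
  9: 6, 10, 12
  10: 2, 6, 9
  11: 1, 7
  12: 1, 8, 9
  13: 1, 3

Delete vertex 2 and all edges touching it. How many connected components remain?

1

With 2 gone, the remaining components are: {1, 3, 4, 5, 6, 7, 8, 9, 10, 11, 12, 13}.
That is 1 component.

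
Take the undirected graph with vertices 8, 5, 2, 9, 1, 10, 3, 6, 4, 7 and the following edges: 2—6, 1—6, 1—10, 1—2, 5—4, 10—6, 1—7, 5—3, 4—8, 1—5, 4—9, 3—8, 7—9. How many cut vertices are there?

Removing 1 increases the component count from 1 to 2, so 1 is a cut vertex.
By contrast removing 3 leaves 1 component; it is not a cut vertex. No other vertex is a cut vertex either.

1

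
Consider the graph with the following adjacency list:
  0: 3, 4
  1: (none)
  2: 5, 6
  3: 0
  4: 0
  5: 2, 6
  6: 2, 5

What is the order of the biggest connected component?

1 is isolated — a component by itself.
Starting from 2 we can reach 2, 5, 6. That is one component of size 3.
Starting from 0 we can reach 0, 3, 4. That is one component of size 3.
The largest has 3 vertices.

3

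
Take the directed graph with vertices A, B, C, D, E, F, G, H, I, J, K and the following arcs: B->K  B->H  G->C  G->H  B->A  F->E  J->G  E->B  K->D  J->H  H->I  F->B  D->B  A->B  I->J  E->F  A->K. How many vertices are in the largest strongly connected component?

4

{A, B, D, K} are all mutually reachable — one SCC of size 4.
{G, H, I, J} are all mutually reachable — one SCC of size 4.
{E, F} are all mutually reachable — one SCC of size 2.
{C} is an SCC by itself.
The largest has 4 vertices.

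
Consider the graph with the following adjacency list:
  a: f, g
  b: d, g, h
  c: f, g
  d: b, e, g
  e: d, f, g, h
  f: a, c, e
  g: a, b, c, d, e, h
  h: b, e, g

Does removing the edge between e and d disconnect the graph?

No

After removing e-d, the path e-g-d still connects them, so the edge is not a bridge.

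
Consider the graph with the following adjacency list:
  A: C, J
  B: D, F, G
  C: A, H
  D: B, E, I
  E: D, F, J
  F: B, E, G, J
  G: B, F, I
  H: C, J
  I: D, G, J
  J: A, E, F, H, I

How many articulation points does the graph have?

1

Removing J increases the component count from 1 to 2, so J is a cut vertex.
By contrast removing H leaves 1 component; it is not a cut vertex. No other vertex is a cut vertex either.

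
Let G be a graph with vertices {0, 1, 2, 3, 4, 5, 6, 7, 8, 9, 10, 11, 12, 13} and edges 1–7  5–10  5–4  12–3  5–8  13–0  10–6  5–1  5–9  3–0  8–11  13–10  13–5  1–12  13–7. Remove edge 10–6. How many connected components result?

3

Before removal there are 2 components.
10–6 is a bridge — removing it separates 10's side from 6's side.
After removal: 3 components.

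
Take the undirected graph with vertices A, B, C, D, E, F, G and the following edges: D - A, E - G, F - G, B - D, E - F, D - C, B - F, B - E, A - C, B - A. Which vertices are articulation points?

B

Removing B increases the component count from 1 to 2, so B is a cut vertex.
By contrast removing A leaves 1 component; it is not a cut vertex. No other vertex is a cut vertex either.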